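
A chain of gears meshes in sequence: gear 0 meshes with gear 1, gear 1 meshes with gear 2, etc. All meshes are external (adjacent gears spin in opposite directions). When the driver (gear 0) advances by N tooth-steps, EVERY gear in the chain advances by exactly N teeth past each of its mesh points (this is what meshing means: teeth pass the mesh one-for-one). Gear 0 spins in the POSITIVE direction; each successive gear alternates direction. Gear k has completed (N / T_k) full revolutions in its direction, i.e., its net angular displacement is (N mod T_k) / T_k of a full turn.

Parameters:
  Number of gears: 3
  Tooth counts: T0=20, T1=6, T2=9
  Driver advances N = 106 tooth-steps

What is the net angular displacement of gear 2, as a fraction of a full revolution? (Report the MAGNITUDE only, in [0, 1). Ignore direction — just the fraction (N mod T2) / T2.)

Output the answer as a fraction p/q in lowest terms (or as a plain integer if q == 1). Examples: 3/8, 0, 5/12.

Answer: 7/9

Derivation:
Chain of 3 gears, tooth counts: [20, 6, 9]
  gear 0: T0=20, direction=positive, advance = 106 mod 20 = 6 teeth = 6/20 turn
  gear 1: T1=6, direction=negative, advance = 106 mod 6 = 4 teeth = 4/6 turn
  gear 2: T2=9, direction=positive, advance = 106 mod 9 = 7 teeth = 7/9 turn
Gear 2: 106 mod 9 = 7
Fraction = 7 / 9 = 7/9 (gcd(7,9)=1) = 7/9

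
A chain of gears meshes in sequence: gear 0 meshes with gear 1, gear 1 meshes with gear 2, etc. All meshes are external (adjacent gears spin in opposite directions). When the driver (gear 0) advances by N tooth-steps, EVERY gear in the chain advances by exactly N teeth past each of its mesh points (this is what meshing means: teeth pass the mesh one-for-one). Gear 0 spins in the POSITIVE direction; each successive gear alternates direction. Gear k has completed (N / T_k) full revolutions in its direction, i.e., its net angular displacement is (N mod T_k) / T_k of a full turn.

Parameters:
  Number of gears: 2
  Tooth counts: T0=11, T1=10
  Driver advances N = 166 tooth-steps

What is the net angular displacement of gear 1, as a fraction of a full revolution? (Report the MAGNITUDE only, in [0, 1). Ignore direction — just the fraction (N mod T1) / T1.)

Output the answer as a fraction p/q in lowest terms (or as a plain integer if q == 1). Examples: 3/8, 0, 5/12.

Answer: 3/5

Derivation:
Chain of 2 gears, tooth counts: [11, 10]
  gear 0: T0=11, direction=positive, advance = 166 mod 11 = 1 teeth = 1/11 turn
  gear 1: T1=10, direction=negative, advance = 166 mod 10 = 6 teeth = 6/10 turn
Gear 1: 166 mod 10 = 6
Fraction = 6 / 10 = 3/5 (gcd(6,10)=2) = 3/5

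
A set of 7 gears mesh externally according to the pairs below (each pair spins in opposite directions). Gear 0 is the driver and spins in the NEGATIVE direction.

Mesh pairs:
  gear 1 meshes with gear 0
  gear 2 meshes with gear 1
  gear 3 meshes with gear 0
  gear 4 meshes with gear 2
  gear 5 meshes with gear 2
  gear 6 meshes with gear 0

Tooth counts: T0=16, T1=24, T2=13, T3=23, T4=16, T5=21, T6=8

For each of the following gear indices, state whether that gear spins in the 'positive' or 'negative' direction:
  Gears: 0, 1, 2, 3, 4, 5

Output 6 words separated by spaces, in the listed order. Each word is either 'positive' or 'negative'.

Answer: negative positive negative positive positive positive

Derivation:
Gear 0 (driver): negative (depth 0)
  gear 1: meshes with gear 0 -> depth 1 -> positive (opposite of gear 0)
  gear 2: meshes with gear 1 -> depth 2 -> negative (opposite of gear 1)
  gear 3: meshes with gear 0 -> depth 1 -> positive (opposite of gear 0)
  gear 4: meshes with gear 2 -> depth 3 -> positive (opposite of gear 2)
  gear 5: meshes with gear 2 -> depth 3 -> positive (opposite of gear 2)
  gear 6: meshes with gear 0 -> depth 1 -> positive (opposite of gear 0)
Queried indices 0, 1, 2, 3, 4, 5 -> negative, positive, negative, positive, positive, positive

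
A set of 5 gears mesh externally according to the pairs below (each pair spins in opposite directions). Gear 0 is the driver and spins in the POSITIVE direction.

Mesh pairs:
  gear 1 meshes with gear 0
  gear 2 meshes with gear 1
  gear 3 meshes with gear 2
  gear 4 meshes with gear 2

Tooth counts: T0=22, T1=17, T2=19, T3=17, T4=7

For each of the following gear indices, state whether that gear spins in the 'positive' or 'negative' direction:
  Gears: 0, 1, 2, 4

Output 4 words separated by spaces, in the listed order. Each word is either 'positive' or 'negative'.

Answer: positive negative positive negative

Derivation:
Gear 0 (driver): positive (depth 0)
  gear 1: meshes with gear 0 -> depth 1 -> negative (opposite of gear 0)
  gear 2: meshes with gear 1 -> depth 2 -> positive (opposite of gear 1)
  gear 3: meshes with gear 2 -> depth 3 -> negative (opposite of gear 2)
  gear 4: meshes with gear 2 -> depth 3 -> negative (opposite of gear 2)
Queried indices 0, 1, 2, 4 -> positive, negative, positive, negative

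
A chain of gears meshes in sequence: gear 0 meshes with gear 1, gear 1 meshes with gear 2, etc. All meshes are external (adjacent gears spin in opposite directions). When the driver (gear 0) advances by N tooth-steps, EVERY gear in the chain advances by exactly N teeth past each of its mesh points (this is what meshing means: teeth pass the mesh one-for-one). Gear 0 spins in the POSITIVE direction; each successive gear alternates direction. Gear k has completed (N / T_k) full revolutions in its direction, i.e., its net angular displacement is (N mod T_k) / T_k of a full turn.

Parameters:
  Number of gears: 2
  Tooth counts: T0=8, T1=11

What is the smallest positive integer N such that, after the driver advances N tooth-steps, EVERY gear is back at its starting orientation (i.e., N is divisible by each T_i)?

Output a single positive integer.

Gear k returns to start when N is a multiple of T_k.
All gears at start simultaneously when N is a common multiple of [8, 11]; the smallest such N is lcm(8, 11).
Start: lcm = T0 = 8
Fold in T1=11: gcd(8, 11) = 1; lcm(8, 11) = 8 * 11 / 1 = 88 / 1 = 88
Full cycle length = 88

Answer: 88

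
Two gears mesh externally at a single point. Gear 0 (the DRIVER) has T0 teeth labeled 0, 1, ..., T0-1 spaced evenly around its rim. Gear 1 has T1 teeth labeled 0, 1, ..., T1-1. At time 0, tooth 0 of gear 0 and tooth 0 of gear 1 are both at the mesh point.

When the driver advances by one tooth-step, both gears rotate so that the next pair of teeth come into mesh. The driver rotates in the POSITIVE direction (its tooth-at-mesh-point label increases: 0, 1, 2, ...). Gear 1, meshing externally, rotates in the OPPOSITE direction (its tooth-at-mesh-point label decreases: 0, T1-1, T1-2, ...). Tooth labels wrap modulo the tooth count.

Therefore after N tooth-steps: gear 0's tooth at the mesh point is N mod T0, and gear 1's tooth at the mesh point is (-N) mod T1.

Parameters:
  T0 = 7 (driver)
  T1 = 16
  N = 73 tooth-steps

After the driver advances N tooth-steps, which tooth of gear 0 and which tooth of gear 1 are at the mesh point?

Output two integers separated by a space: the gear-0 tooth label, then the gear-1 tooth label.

Gear 0 (driver, T0=7): tooth at mesh = N mod T0
  73 = 10 * 7 + 3, so 73 mod 7 = 3
  gear 0 tooth = 3
Gear 1 (driven, T1=16): tooth at mesh = (-N) mod T1
  73 = 4 * 16 + 9, so 73 mod 16 = 9
  (-73) mod 16 = (-9) mod 16 = 16 - 9 = 7
Mesh after 73 steps: gear-0 tooth 3 meets gear-1 tooth 7

Answer: 3 7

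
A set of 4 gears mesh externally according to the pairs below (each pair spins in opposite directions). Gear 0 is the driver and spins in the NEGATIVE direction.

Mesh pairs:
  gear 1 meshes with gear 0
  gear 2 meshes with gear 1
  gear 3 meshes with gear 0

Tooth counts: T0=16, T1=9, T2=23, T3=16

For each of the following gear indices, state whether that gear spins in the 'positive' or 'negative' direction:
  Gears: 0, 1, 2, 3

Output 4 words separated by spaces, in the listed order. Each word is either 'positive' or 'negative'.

Answer: negative positive negative positive

Derivation:
Gear 0 (driver): negative (depth 0)
  gear 1: meshes with gear 0 -> depth 1 -> positive (opposite of gear 0)
  gear 2: meshes with gear 1 -> depth 2 -> negative (opposite of gear 1)
  gear 3: meshes with gear 0 -> depth 1 -> positive (opposite of gear 0)
Queried indices 0, 1, 2, 3 -> negative, positive, negative, positive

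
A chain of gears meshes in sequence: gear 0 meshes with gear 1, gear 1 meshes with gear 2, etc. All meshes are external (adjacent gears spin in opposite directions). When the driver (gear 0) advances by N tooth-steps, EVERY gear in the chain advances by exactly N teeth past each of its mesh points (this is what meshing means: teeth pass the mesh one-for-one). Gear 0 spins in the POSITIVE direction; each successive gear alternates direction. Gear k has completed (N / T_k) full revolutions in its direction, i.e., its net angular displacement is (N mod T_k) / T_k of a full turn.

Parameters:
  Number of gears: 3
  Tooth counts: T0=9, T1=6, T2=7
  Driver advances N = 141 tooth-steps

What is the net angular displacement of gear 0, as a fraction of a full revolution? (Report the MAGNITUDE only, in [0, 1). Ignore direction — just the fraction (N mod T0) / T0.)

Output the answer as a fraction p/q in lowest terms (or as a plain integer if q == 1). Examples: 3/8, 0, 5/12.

Chain of 3 gears, tooth counts: [9, 6, 7]
  gear 0: T0=9, direction=positive, advance = 141 mod 9 = 6 teeth = 6/9 turn
  gear 1: T1=6, direction=negative, advance = 141 mod 6 = 3 teeth = 3/6 turn
  gear 2: T2=7, direction=positive, advance = 141 mod 7 = 1 teeth = 1/7 turn
Gear 0: 141 mod 9 = 6
Fraction = 6 / 9 = 2/3 (gcd(6,9)=3) = 2/3

Answer: 2/3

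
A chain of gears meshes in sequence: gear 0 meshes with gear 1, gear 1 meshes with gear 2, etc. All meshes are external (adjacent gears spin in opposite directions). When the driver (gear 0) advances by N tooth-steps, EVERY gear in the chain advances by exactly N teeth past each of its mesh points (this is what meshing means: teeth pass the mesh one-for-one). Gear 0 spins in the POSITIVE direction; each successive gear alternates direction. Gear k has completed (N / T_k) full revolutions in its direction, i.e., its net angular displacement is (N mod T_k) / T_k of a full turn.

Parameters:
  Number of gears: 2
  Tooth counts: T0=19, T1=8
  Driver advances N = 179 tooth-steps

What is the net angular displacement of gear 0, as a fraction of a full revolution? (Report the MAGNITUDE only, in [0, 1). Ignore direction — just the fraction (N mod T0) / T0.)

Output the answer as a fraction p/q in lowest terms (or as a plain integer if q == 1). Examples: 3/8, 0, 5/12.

Chain of 2 gears, tooth counts: [19, 8]
  gear 0: T0=19, direction=positive, advance = 179 mod 19 = 8 teeth = 8/19 turn
  gear 1: T1=8, direction=negative, advance = 179 mod 8 = 3 teeth = 3/8 turn
Gear 0: 179 mod 19 = 8
Fraction = 8 / 19 = 8/19 (gcd(8,19)=1) = 8/19

Answer: 8/19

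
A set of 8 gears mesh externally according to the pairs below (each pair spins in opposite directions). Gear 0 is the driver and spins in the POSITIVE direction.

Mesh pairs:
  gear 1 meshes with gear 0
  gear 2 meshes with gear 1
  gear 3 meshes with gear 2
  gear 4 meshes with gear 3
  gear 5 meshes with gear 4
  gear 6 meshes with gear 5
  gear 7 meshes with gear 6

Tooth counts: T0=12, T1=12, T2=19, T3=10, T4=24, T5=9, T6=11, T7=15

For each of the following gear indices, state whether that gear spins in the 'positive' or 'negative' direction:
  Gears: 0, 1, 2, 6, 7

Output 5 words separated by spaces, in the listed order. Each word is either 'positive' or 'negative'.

Answer: positive negative positive positive negative

Derivation:
Gear 0 (driver): positive (depth 0)
  gear 1: meshes with gear 0 -> depth 1 -> negative (opposite of gear 0)
  gear 2: meshes with gear 1 -> depth 2 -> positive (opposite of gear 1)
  gear 3: meshes with gear 2 -> depth 3 -> negative (opposite of gear 2)
  gear 4: meshes with gear 3 -> depth 4 -> positive (opposite of gear 3)
  gear 5: meshes with gear 4 -> depth 5 -> negative (opposite of gear 4)
  gear 6: meshes with gear 5 -> depth 6 -> positive (opposite of gear 5)
  gear 7: meshes with gear 6 -> depth 7 -> negative (opposite of gear 6)
Queried indices 0, 1, 2, 6, 7 -> positive, negative, positive, positive, negative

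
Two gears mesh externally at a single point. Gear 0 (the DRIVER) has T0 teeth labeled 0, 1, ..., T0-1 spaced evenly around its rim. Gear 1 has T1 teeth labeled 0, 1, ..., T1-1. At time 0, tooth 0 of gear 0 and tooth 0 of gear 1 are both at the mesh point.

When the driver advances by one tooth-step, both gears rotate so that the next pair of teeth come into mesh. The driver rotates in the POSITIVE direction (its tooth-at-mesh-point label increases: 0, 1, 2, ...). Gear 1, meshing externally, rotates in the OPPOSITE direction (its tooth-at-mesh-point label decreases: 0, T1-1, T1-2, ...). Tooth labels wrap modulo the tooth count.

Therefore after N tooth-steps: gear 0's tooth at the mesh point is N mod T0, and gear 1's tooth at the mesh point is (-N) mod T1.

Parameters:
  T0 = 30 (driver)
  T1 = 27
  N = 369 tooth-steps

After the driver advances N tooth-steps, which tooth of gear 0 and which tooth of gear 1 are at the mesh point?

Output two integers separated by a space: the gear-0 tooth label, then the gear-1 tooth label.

Gear 0 (driver, T0=30): tooth at mesh = N mod T0
  369 = 12 * 30 + 9, so 369 mod 30 = 9
  gear 0 tooth = 9
Gear 1 (driven, T1=27): tooth at mesh = (-N) mod T1
  369 = 13 * 27 + 18, so 369 mod 27 = 18
  (-369) mod 27 = (-18) mod 27 = 27 - 18 = 9
Mesh after 369 steps: gear-0 tooth 9 meets gear-1 tooth 9

Answer: 9 9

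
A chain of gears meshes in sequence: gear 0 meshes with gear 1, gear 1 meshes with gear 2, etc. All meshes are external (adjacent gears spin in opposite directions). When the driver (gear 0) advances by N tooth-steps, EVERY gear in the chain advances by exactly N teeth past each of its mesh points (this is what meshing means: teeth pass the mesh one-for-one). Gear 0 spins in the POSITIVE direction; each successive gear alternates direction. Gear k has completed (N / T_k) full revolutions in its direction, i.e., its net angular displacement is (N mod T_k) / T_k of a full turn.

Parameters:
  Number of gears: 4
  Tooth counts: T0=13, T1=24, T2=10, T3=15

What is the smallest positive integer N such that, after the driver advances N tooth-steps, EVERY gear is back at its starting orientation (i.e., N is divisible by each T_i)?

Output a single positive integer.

Gear k returns to start when N is a multiple of T_k.
All gears at start simultaneously when N is a common multiple of [13, 24, 10, 15]; the smallest such N is lcm(13, 24, 10, 15).
Start: lcm = T0 = 13
Fold in T1=24: gcd(13, 24) = 1; lcm(13, 24) = 13 * 24 / 1 = 312 / 1 = 312
Fold in T2=10: gcd(312, 10) = 2; lcm(312, 10) = 312 * 10 / 2 = 3120 / 2 = 1560
Fold in T3=15: gcd(1560, 15) = 15; lcm(1560, 15) = 1560 * 15 / 15 = 23400 / 15 = 1560
Full cycle length = 1560

Answer: 1560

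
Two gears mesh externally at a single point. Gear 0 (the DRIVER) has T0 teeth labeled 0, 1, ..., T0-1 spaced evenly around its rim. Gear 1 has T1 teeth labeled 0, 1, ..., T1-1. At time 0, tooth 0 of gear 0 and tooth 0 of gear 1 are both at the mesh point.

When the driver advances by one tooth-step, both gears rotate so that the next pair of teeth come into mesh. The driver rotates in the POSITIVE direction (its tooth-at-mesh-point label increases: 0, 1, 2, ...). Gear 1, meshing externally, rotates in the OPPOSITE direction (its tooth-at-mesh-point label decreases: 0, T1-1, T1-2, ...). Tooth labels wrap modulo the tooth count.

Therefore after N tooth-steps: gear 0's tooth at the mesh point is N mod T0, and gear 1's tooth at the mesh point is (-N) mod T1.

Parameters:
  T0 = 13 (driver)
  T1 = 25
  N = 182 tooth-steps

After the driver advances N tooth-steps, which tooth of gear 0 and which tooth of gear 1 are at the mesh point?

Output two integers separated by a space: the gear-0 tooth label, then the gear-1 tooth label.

Gear 0 (driver, T0=13): tooth at mesh = N mod T0
  182 = 14 * 13 + 0, so 182 mod 13 = 0
  gear 0 tooth = 0
Gear 1 (driven, T1=25): tooth at mesh = (-N) mod T1
  182 = 7 * 25 + 7, so 182 mod 25 = 7
  (-182) mod 25 = (-7) mod 25 = 25 - 7 = 18
Mesh after 182 steps: gear-0 tooth 0 meets gear-1 tooth 18

Answer: 0 18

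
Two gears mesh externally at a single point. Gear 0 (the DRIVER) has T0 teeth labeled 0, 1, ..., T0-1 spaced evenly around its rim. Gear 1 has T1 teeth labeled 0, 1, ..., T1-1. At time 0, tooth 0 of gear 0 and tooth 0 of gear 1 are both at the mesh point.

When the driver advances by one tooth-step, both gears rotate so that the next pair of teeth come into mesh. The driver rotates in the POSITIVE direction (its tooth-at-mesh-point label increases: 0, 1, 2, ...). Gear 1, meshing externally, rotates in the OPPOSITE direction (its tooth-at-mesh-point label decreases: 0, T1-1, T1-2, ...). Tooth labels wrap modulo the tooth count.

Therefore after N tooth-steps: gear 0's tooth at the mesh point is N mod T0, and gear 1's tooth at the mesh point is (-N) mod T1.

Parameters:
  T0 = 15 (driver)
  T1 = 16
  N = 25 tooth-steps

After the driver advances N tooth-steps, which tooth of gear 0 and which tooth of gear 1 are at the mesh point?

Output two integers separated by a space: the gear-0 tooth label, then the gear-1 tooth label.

Answer: 10 7

Derivation:
Gear 0 (driver, T0=15): tooth at mesh = N mod T0
  25 = 1 * 15 + 10, so 25 mod 15 = 10
  gear 0 tooth = 10
Gear 1 (driven, T1=16): tooth at mesh = (-N) mod T1
  25 = 1 * 16 + 9, so 25 mod 16 = 9
  (-25) mod 16 = (-9) mod 16 = 16 - 9 = 7
Mesh after 25 steps: gear-0 tooth 10 meets gear-1 tooth 7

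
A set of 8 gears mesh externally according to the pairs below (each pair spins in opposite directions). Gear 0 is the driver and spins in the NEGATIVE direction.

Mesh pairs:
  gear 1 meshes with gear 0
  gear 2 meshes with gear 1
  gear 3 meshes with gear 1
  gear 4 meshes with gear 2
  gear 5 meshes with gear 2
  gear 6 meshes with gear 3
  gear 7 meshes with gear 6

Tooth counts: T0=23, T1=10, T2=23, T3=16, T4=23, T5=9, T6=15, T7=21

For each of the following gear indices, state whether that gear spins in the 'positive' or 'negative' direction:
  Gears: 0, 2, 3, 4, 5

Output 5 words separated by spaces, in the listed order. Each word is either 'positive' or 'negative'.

Gear 0 (driver): negative (depth 0)
  gear 1: meshes with gear 0 -> depth 1 -> positive (opposite of gear 0)
  gear 2: meshes with gear 1 -> depth 2 -> negative (opposite of gear 1)
  gear 3: meshes with gear 1 -> depth 2 -> negative (opposite of gear 1)
  gear 4: meshes with gear 2 -> depth 3 -> positive (opposite of gear 2)
  gear 5: meshes with gear 2 -> depth 3 -> positive (opposite of gear 2)
  gear 6: meshes with gear 3 -> depth 3 -> positive (opposite of gear 3)
  gear 7: meshes with gear 6 -> depth 4 -> negative (opposite of gear 6)
Queried indices 0, 2, 3, 4, 5 -> negative, negative, negative, positive, positive

Answer: negative negative negative positive positive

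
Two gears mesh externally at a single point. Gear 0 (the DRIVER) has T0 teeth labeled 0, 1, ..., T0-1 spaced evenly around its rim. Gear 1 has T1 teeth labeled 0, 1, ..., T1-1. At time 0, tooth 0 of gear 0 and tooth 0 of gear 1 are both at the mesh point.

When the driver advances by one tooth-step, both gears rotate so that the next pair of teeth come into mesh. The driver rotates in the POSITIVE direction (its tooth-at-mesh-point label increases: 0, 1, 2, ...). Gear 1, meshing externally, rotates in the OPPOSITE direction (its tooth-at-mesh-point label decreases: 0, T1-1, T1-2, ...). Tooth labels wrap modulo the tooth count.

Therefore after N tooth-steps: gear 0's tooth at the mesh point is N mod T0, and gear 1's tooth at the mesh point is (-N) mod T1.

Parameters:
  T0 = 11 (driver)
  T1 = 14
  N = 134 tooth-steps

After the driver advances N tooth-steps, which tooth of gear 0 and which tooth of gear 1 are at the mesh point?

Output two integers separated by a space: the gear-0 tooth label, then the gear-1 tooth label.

Answer: 2 6

Derivation:
Gear 0 (driver, T0=11): tooth at mesh = N mod T0
  134 = 12 * 11 + 2, so 134 mod 11 = 2
  gear 0 tooth = 2
Gear 1 (driven, T1=14): tooth at mesh = (-N) mod T1
  134 = 9 * 14 + 8, so 134 mod 14 = 8
  (-134) mod 14 = (-8) mod 14 = 14 - 8 = 6
Mesh after 134 steps: gear-0 tooth 2 meets gear-1 tooth 6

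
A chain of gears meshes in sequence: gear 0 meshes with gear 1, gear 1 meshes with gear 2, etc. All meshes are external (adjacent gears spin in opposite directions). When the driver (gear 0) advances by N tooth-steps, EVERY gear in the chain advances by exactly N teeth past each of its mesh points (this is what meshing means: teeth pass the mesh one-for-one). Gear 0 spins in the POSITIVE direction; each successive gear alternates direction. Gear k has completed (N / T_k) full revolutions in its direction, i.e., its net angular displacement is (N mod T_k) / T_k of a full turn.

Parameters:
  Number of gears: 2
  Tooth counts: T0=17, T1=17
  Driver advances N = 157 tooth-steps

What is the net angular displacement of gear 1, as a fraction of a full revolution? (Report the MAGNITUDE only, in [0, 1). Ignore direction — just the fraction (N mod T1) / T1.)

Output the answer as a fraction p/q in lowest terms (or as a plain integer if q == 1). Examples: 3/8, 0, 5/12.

Answer: 4/17

Derivation:
Chain of 2 gears, tooth counts: [17, 17]
  gear 0: T0=17, direction=positive, advance = 157 mod 17 = 4 teeth = 4/17 turn
  gear 1: T1=17, direction=negative, advance = 157 mod 17 = 4 teeth = 4/17 turn
Gear 1: 157 mod 17 = 4
Fraction = 4 / 17 = 4/17 (gcd(4,17)=1) = 4/17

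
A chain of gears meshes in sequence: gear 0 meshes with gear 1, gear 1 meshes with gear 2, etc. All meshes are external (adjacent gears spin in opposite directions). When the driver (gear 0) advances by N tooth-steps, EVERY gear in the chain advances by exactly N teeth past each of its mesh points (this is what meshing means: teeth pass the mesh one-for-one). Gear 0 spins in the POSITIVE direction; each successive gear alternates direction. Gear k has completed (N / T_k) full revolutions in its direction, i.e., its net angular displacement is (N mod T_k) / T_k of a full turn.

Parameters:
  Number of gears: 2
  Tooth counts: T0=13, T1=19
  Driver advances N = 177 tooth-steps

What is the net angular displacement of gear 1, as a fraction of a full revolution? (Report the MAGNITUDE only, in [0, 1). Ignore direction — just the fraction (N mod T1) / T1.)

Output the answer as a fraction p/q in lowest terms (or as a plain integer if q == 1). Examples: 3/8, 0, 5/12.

Answer: 6/19

Derivation:
Chain of 2 gears, tooth counts: [13, 19]
  gear 0: T0=13, direction=positive, advance = 177 mod 13 = 8 teeth = 8/13 turn
  gear 1: T1=19, direction=negative, advance = 177 mod 19 = 6 teeth = 6/19 turn
Gear 1: 177 mod 19 = 6
Fraction = 6 / 19 = 6/19 (gcd(6,19)=1) = 6/19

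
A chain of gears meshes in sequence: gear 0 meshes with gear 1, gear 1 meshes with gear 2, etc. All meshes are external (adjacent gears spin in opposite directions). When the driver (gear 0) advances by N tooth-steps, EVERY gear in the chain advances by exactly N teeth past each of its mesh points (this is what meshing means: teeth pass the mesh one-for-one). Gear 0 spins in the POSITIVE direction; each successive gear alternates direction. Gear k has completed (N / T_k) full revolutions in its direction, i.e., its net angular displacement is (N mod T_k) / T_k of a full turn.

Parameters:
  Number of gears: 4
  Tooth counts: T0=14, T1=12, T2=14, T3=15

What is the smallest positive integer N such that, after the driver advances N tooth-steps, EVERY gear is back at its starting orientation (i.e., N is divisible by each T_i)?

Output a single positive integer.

Gear k returns to start when N is a multiple of T_k.
All gears at start simultaneously when N is a common multiple of [14, 12, 14, 15]; the smallest such N is lcm(14, 12, 14, 15).
Start: lcm = T0 = 14
Fold in T1=12: gcd(14, 12) = 2; lcm(14, 12) = 14 * 12 / 2 = 168 / 2 = 84
Fold in T2=14: gcd(84, 14) = 14; lcm(84, 14) = 84 * 14 / 14 = 1176 / 14 = 84
Fold in T3=15: gcd(84, 15) = 3; lcm(84, 15) = 84 * 15 / 3 = 1260 / 3 = 420
Full cycle length = 420

Answer: 420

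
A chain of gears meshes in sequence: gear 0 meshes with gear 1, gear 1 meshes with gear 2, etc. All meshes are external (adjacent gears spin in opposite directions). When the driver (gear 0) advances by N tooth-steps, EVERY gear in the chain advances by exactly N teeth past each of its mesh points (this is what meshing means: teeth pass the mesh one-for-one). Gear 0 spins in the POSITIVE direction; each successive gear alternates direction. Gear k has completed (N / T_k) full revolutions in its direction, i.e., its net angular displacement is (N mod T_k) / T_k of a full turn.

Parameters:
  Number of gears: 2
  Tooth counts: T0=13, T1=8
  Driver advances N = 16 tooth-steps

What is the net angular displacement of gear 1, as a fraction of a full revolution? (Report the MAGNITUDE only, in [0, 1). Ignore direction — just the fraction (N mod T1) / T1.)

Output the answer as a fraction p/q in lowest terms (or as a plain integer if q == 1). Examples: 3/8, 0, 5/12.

Chain of 2 gears, tooth counts: [13, 8]
  gear 0: T0=13, direction=positive, advance = 16 mod 13 = 3 teeth = 3/13 turn
  gear 1: T1=8, direction=negative, advance = 16 mod 8 = 0 teeth = 0/8 turn
Gear 1: 16 mod 8 = 0
Fraction = 0 / 8 = 0/1 (gcd(0,8)=8) = 0

Answer: 0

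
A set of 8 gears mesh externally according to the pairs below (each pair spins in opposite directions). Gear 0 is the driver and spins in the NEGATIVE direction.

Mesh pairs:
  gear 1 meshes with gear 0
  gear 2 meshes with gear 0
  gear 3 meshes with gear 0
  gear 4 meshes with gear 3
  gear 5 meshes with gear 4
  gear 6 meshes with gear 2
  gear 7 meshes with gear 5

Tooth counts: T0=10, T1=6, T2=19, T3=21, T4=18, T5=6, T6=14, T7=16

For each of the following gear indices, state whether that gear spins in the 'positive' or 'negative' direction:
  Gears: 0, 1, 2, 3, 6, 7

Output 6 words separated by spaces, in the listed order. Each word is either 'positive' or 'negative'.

Gear 0 (driver): negative (depth 0)
  gear 1: meshes with gear 0 -> depth 1 -> positive (opposite of gear 0)
  gear 2: meshes with gear 0 -> depth 1 -> positive (opposite of gear 0)
  gear 3: meshes with gear 0 -> depth 1 -> positive (opposite of gear 0)
  gear 4: meshes with gear 3 -> depth 2 -> negative (opposite of gear 3)
  gear 5: meshes with gear 4 -> depth 3 -> positive (opposite of gear 4)
  gear 6: meshes with gear 2 -> depth 2 -> negative (opposite of gear 2)
  gear 7: meshes with gear 5 -> depth 4 -> negative (opposite of gear 5)
Queried indices 0, 1, 2, 3, 6, 7 -> negative, positive, positive, positive, negative, negative

Answer: negative positive positive positive negative negative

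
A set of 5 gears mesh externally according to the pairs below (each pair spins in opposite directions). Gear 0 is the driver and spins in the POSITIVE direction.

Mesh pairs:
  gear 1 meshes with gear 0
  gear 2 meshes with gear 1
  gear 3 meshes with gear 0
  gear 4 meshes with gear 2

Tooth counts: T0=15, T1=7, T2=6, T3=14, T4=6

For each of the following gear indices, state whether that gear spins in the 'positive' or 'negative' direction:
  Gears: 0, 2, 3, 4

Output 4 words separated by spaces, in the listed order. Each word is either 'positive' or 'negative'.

Answer: positive positive negative negative

Derivation:
Gear 0 (driver): positive (depth 0)
  gear 1: meshes with gear 0 -> depth 1 -> negative (opposite of gear 0)
  gear 2: meshes with gear 1 -> depth 2 -> positive (opposite of gear 1)
  gear 3: meshes with gear 0 -> depth 1 -> negative (opposite of gear 0)
  gear 4: meshes with gear 2 -> depth 3 -> negative (opposite of gear 2)
Queried indices 0, 2, 3, 4 -> positive, positive, negative, negative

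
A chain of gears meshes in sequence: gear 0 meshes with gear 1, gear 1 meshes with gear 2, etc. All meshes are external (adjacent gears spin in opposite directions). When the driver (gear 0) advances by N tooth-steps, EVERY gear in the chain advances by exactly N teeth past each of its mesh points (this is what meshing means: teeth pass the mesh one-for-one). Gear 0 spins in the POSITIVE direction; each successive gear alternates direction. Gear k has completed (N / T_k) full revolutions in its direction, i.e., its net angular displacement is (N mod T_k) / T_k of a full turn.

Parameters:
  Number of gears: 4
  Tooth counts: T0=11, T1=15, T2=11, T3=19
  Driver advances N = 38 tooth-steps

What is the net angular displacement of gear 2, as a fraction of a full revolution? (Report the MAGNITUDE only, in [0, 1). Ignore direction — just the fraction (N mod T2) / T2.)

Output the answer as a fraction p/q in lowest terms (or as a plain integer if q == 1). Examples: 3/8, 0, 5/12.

Chain of 4 gears, tooth counts: [11, 15, 11, 19]
  gear 0: T0=11, direction=positive, advance = 38 mod 11 = 5 teeth = 5/11 turn
  gear 1: T1=15, direction=negative, advance = 38 mod 15 = 8 teeth = 8/15 turn
  gear 2: T2=11, direction=positive, advance = 38 mod 11 = 5 teeth = 5/11 turn
  gear 3: T3=19, direction=negative, advance = 38 mod 19 = 0 teeth = 0/19 turn
Gear 2: 38 mod 11 = 5
Fraction = 5 / 11 = 5/11 (gcd(5,11)=1) = 5/11

Answer: 5/11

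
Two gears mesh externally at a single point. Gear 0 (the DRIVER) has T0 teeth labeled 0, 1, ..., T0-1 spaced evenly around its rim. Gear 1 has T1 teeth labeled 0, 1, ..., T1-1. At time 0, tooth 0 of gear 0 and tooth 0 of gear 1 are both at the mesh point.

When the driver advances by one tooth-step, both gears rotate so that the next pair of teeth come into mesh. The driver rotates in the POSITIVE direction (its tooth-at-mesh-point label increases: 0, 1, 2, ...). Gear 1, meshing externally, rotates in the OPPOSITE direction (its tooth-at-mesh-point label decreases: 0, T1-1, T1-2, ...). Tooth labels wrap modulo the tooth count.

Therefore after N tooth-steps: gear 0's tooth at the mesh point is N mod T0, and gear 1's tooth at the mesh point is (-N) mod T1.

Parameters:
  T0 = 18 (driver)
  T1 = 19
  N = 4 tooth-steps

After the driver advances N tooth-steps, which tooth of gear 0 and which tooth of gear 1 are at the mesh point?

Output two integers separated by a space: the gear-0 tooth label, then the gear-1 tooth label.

Answer: 4 15

Derivation:
Gear 0 (driver, T0=18): tooth at mesh = N mod T0
  4 = 0 * 18 + 4, so 4 mod 18 = 4
  gear 0 tooth = 4
Gear 1 (driven, T1=19): tooth at mesh = (-N) mod T1
  4 = 0 * 19 + 4, so 4 mod 19 = 4
  (-4) mod 19 = (-4) mod 19 = 19 - 4 = 15
Mesh after 4 steps: gear-0 tooth 4 meets gear-1 tooth 15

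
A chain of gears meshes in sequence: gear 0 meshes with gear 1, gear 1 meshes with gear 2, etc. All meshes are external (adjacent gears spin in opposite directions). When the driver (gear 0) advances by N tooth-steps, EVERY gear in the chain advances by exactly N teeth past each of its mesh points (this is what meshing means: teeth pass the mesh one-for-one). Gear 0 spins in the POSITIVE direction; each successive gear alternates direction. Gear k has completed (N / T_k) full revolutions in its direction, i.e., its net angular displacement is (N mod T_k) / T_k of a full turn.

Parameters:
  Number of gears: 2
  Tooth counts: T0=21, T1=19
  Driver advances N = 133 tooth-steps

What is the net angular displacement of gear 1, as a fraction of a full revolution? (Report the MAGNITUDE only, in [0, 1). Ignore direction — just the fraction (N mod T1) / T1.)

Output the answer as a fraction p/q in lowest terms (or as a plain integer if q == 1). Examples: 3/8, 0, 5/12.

Chain of 2 gears, tooth counts: [21, 19]
  gear 0: T0=21, direction=positive, advance = 133 mod 21 = 7 teeth = 7/21 turn
  gear 1: T1=19, direction=negative, advance = 133 mod 19 = 0 teeth = 0/19 turn
Gear 1: 133 mod 19 = 0
Fraction = 0 / 19 = 0/1 (gcd(0,19)=19) = 0

Answer: 0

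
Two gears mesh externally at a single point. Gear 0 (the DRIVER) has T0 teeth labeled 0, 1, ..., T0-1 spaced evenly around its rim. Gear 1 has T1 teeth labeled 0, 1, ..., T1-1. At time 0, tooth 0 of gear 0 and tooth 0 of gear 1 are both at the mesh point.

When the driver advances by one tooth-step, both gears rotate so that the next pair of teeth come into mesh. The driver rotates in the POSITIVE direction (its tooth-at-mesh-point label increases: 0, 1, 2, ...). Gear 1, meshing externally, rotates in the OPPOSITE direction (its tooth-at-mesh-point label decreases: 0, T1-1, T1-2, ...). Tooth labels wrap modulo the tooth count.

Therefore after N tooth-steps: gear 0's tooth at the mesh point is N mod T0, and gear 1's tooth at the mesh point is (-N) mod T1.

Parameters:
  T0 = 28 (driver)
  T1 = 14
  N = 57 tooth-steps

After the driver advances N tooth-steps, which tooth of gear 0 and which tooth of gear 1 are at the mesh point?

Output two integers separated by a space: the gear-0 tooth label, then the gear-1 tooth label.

Answer: 1 13

Derivation:
Gear 0 (driver, T0=28): tooth at mesh = N mod T0
  57 = 2 * 28 + 1, so 57 mod 28 = 1
  gear 0 tooth = 1
Gear 1 (driven, T1=14): tooth at mesh = (-N) mod T1
  57 = 4 * 14 + 1, so 57 mod 14 = 1
  (-57) mod 14 = (-1) mod 14 = 14 - 1 = 13
Mesh after 57 steps: gear-0 tooth 1 meets gear-1 tooth 13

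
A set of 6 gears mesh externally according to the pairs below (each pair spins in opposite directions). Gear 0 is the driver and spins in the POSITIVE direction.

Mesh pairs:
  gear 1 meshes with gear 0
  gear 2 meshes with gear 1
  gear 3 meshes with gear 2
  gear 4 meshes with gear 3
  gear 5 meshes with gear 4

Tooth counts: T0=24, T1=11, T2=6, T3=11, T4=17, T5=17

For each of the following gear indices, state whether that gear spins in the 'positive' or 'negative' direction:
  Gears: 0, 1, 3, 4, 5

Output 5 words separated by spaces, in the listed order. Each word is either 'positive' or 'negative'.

Gear 0 (driver): positive (depth 0)
  gear 1: meshes with gear 0 -> depth 1 -> negative (opposite of gear 0)
  gear 2: meshes with gear 1 -> depth 2 -> positive (opposite of gear 1)
  gear 3: meshes with gear 2 -> depth 3 -> negative (opposite of gear 2)
  gear 4: meshes with gear 3 -> depth 4 -> positive (opposite of gear 3)
  gear 5: meshes with gear 4 -> depth 5 -> negative (opposite of gear 4)
Queried indices 0, 1, 3, 4, 5 -> positive, negative, negative, positive, negative

Answer: positive negative negative positive negative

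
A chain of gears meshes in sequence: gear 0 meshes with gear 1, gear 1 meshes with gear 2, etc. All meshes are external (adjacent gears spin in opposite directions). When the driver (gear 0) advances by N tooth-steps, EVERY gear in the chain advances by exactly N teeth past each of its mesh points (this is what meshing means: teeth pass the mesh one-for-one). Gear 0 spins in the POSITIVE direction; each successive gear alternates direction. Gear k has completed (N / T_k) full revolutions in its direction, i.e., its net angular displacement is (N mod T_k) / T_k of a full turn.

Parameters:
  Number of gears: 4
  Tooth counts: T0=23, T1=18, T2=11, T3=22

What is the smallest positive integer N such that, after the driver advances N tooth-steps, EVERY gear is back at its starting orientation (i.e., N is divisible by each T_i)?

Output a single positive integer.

Answer: 4554

Derivation:
Gear k returns to start when N is a multiple of T_k.
All gears at start simultaneously when N is a common multiple of [23, 18, 11, 22]; the smallest such N is lcm(23, 18, 11, 22).
Start: lcm = T0 = 23
Fold in T1=18: gcd(23, 18) = 1; lcm(23, 18) = 23 * 18 / 1 = 414 / 1 = 414
Fold in T2=11: gcd(414, 11) = 1; lcm(414, 11) = 414 * 11 / 1 = 4554 / 1 = 4554
Fold in T3=22: gcd(4554, 22) = 22; lcm(4554, 22) = 4554 * 22 / 22 = 100188 / 22 = 4554
Full cycle length = 4554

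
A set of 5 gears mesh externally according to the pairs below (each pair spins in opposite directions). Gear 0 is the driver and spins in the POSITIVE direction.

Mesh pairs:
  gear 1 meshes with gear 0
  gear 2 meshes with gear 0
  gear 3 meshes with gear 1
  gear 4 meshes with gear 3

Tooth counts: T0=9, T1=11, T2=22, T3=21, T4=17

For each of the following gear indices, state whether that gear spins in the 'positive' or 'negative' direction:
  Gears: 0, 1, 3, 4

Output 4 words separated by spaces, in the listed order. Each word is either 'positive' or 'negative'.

Gear 0 (driver): positive (depth 0)
  gear 1: meshes with gear 0 -> depth 1 -> negative (opposite of gear 0)
  gear 2: meshes with gear 0 -> depth 1 -> negative (opposite of gear 0)
  gear 3: meshes with gear 1 -> depth 2 -> positive (opposite of gear 1)
  gear 4: meshes with gear 3 -> depth 3 -> negative (opposite of gear 3)
Queried indices 0, 1, 3, 4 -> positive, negative, positive, negative

Answer: positive negative positive negative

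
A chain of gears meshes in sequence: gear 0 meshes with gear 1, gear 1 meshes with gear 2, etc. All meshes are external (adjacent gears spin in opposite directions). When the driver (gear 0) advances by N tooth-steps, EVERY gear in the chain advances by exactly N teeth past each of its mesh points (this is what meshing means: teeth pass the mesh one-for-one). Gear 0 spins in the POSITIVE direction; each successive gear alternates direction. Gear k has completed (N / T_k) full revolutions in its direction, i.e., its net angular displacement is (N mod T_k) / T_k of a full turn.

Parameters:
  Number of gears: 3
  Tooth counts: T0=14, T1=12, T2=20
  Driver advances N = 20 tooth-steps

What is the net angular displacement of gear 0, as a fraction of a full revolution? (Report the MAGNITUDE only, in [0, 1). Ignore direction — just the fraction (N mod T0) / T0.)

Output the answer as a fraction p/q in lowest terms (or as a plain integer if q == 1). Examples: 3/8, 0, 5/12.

Chain of 3 gears, tooth counts: [14, 12, 20]
  gear 0: T0=14, direction=positive, advance = 20 mod 14 = 6 teeth = 6/14 turn
  gear 1: T1=12, direction=negative, advance = 20 mod 12 = 8 teeth = 8/12 turn
  gear 2: T2=20, direction=positive, advance = 20 mod 20 = 0 teeth = 0/20 turn
Gear 0: 20 mod 14 = 6
Fraction = 6 / 14 = 3/7 (gcd(6,14)=2) = 3/7

Answer: 3/7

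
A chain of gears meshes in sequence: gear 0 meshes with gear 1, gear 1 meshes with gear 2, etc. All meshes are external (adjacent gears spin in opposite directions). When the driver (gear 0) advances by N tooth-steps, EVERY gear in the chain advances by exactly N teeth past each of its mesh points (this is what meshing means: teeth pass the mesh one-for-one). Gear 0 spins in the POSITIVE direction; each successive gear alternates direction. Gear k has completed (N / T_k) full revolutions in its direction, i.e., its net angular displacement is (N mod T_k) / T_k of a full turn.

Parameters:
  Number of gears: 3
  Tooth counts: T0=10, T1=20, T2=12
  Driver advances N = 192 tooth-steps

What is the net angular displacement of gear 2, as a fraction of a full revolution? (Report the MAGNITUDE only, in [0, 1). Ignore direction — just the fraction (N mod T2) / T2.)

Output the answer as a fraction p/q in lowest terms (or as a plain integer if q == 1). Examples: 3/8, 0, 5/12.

Chain of 3 gears, tooth counts: [10, 20, 12]
  gear 0: T0=10, direction=positive, advance = 192 mod 10 = 2 teeth = 2/10 turn
  gear 1: T1=20, direction=negative, advance = 192 mod 20 = 12 teeth = 12/20 turn
  gear 2: T2=12, direction=positive, advance = 192 mod 12 = 0 teeth = 0/12 turn
Gear 2: 192 mod 12 = 0
Fraction = 0 / 12 = 0/1 (gcd(0,12)=12) = 0

Answer: 0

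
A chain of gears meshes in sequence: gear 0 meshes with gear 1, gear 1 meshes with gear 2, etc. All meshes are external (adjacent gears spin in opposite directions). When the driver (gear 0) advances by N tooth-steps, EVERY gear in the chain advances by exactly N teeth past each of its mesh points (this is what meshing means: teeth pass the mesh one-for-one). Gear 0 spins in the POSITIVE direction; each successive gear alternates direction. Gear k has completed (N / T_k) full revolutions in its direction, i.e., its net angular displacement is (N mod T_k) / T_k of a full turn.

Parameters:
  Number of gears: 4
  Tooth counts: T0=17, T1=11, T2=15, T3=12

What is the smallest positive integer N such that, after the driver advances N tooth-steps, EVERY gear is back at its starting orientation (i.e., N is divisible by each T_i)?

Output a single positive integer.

Answer: 11220

Derivation:
Gear k returns to start when N is a multiple of T_k.
All gears at start simultaneously when N is a common multiple of [17, 11, 15, 12]; the smallest such N is lcm(17, 11, 15, 12).
Start: lcm = T0 = 17
Fold in T1=11: gcd(17, 11) = 1; lcm(17, 11) = 17 * 11 / 1 = 187 / 1 = 187
Fold in T2=15: gcd(187, 15) = 1; lcm(187, 15) = 187 * 15 / 1 = 2805 / 1 = 2805
Fold in T3=12: gcd(2805, 12) = 3; lcm(2805, 12) = 2805 * 12 / 3 = 33660 / 3 = 11220
Full cycle length = 11220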